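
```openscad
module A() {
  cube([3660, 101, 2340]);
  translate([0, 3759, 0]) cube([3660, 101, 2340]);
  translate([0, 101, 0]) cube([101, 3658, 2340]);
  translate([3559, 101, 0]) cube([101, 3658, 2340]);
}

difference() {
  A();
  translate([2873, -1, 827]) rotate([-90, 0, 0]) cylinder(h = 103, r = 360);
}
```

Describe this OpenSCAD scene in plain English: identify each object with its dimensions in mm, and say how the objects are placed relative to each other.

A is a box-shaped house frame (walls only): outside footprint 3660×3860 mm, wall height 2340 mm, wall thickness 101 mm. The two y-facing walls run the full x-width; the two x-facing walls fit between the inner faces of the y-facing walls.

The house frame has a circular hole of radius 360 mm through its front wall, centred at (x = 2873, z = 827).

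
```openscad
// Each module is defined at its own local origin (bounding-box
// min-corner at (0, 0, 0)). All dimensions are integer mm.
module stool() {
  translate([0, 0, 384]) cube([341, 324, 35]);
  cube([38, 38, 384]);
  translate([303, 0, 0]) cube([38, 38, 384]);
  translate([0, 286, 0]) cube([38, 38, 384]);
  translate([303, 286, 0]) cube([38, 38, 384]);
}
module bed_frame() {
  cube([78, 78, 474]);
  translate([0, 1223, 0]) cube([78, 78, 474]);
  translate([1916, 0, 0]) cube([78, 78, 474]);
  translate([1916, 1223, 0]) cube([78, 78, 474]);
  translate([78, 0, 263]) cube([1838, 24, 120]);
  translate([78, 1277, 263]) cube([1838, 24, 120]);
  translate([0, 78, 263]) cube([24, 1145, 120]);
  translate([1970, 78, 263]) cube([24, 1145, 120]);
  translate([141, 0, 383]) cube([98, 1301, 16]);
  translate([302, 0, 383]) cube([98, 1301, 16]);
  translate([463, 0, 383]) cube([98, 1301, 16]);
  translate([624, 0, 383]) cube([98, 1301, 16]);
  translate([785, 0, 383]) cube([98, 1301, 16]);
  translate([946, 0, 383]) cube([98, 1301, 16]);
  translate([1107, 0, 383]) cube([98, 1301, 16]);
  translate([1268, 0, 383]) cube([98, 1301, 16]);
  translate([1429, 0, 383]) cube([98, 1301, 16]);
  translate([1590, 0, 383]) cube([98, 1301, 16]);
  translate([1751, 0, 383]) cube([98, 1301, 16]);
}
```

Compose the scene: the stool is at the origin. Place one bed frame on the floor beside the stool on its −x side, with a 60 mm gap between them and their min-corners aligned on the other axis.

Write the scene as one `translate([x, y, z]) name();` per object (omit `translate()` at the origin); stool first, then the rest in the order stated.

stool();
translate([-2054, 0, 0]) bed_frame();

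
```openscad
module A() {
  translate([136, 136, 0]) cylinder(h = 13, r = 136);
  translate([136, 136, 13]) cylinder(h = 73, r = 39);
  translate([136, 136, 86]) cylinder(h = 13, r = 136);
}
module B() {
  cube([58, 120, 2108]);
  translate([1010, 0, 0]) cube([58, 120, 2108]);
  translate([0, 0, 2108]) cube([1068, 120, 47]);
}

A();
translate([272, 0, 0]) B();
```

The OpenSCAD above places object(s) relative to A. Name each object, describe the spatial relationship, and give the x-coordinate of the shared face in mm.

A is a spool. B is a door frame. The door frame is against the spool's +x side, with their −y faces flush. The x-coordinate of the shared face is 272 mm.

The spool's +x face and the door frame's −x face are both at x = 272 mm.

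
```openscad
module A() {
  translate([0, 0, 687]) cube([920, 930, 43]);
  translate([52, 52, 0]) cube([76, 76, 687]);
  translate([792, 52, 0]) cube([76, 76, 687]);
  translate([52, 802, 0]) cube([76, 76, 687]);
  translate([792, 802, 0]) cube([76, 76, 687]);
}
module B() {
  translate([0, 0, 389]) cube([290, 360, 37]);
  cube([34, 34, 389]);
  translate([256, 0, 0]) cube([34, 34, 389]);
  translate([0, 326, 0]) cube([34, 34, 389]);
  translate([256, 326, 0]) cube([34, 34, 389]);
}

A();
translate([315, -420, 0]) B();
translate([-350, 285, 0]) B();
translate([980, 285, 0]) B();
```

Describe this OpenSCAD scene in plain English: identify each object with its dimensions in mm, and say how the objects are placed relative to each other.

A is a table with a 920×930 mm rectangular top, 43 mm thick, top surface at z = 730 mm, supported by four 76×76 mm square legs, each inset 52 mm from the nearest pair of top edges, running from the floor.

B is a four-legged stool. The seat is 290×360 mm, 37 mm thick, top at z = 426 mm. It stands on four square legs, each 34×34 mm in cross-section, from z = 0 to the seat underside, each flush with a corner of the seat.

Three stools sit around the table at the −y, −x, +x sides.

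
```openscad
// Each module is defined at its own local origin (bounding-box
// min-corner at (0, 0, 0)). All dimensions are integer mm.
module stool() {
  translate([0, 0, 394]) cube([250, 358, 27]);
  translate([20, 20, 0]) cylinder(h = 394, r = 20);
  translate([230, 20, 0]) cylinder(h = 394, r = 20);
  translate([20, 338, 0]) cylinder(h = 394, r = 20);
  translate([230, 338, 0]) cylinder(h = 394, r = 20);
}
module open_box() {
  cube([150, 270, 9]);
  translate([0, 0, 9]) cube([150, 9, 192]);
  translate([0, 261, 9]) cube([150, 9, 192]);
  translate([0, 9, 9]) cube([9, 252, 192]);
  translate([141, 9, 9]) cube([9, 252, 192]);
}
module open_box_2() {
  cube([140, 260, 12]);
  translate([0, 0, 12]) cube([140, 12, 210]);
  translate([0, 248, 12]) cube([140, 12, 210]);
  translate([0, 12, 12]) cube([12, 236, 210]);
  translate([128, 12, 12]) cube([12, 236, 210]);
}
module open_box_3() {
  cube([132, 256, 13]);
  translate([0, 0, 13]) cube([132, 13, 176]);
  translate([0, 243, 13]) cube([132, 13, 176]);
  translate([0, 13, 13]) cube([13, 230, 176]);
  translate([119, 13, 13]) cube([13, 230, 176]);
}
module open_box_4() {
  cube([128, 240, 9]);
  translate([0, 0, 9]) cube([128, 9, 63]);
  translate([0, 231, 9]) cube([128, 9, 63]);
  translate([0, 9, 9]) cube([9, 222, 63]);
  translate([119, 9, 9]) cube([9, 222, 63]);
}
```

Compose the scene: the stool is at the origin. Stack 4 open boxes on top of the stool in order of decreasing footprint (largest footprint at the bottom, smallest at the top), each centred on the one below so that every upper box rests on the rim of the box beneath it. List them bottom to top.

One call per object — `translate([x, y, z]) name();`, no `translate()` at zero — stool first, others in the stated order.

stool();
translate([50, 44, 421]) open_box();
translate([55, 49, 622]) open_box_2();
translate([59, 51, 844]) open_box_3();
translate([61, 59, 1033]) open_box_4();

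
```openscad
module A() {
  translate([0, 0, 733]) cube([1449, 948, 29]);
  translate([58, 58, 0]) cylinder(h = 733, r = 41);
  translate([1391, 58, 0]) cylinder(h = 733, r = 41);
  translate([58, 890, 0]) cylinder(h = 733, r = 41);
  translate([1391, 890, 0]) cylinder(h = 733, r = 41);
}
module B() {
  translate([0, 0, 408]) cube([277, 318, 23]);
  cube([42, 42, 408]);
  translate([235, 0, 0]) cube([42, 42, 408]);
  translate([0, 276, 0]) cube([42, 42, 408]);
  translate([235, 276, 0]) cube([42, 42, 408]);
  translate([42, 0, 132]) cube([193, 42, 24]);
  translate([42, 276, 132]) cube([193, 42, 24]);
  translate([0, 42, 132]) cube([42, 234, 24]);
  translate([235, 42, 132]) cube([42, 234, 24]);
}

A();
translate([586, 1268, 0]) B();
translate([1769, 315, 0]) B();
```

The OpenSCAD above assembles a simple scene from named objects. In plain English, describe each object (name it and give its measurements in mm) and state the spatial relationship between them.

A is a rectangular dining table. The top is 1449×948×29 mm with its upper surface at z = 762 mm. It stands on four round legs of 82 mm diameter, each leg's bounding box inset 17 mm from the nearest pair of top edges, running from the floor to the underside of the top.

B is a simple wooden stool: a rectangular seat 277 mm (x) by 318 mm (y), 23 mm thick, top face at z = 431 mm, on four square legs, each 42×42 mm in cross-section. The legs rest on z = 0, each flush with a corner of the seat. Four stretchers, 42 mm wide and 24 mm tall, connect adjacent legs with their undersides at z = 132 mm, each running between the inner faces of the legs it joins and aligned with the legs' outer faces on the other axis.

Two stools sit around the table at the +y, +x sides.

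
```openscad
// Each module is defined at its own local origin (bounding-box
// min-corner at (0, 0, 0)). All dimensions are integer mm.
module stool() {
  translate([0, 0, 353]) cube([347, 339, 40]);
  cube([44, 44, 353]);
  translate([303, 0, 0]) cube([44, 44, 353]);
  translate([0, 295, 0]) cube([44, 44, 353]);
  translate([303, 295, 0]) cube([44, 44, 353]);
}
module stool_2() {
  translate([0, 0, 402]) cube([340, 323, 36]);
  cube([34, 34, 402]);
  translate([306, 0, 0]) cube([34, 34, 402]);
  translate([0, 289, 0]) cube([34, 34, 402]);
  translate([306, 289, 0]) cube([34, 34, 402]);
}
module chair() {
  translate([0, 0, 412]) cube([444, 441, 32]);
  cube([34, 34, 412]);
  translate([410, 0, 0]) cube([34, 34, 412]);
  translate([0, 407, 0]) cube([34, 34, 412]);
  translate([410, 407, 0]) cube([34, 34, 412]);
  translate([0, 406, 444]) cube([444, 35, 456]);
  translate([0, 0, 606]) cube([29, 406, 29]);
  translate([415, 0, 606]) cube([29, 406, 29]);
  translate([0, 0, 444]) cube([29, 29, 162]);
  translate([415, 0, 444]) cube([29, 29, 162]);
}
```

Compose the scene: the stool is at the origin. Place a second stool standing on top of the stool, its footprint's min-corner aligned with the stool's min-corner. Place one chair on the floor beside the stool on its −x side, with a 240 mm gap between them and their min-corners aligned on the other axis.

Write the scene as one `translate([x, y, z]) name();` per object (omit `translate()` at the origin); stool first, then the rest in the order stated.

stool();
translate([0, 0, 393]) stool_2();
translate([-684, 0, 0]) chair();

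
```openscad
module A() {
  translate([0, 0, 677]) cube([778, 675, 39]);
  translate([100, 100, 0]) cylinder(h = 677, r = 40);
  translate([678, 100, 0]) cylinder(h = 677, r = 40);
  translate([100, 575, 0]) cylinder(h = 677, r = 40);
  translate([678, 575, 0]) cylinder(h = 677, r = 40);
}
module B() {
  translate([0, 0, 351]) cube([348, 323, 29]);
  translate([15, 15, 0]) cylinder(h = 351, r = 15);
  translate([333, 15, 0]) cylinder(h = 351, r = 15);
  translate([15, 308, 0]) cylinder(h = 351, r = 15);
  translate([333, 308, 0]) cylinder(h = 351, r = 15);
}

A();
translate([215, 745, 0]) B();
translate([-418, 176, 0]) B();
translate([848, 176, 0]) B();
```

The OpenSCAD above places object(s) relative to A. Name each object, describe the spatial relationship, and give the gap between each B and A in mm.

Each stool's nearest face is 70 mm from the table's bounding box.

A is a table. B is a stool. Three stools sit around the table at the +y, −x, +x sides. The gap between each stool and the table is 70 mm.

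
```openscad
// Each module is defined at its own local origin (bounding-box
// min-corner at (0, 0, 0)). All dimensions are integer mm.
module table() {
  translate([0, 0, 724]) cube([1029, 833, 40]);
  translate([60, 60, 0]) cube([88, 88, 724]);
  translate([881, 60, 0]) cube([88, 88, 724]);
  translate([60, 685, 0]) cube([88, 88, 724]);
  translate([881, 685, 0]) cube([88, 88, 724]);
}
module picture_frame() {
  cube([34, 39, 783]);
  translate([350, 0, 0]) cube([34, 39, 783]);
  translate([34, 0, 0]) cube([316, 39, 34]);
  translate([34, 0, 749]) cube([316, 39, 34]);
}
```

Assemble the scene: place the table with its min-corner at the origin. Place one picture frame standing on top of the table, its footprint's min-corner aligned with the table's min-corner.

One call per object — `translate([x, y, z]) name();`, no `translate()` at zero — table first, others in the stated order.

table();
translate([0, 0, 764]) picture_frame();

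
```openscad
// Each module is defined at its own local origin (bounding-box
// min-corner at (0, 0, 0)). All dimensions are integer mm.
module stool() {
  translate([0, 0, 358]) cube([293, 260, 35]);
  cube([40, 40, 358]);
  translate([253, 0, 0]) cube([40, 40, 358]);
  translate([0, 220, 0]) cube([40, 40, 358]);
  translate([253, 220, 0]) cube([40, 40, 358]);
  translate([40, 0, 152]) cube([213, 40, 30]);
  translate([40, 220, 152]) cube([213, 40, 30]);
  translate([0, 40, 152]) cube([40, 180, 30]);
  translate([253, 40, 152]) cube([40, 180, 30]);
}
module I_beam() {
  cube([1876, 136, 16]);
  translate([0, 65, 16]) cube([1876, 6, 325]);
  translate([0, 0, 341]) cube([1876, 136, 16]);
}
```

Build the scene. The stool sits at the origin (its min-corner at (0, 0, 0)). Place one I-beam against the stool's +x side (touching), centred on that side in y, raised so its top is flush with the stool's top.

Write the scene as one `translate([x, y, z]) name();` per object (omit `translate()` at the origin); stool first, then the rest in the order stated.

stool();
translate([293, 62, 36]) I_beam();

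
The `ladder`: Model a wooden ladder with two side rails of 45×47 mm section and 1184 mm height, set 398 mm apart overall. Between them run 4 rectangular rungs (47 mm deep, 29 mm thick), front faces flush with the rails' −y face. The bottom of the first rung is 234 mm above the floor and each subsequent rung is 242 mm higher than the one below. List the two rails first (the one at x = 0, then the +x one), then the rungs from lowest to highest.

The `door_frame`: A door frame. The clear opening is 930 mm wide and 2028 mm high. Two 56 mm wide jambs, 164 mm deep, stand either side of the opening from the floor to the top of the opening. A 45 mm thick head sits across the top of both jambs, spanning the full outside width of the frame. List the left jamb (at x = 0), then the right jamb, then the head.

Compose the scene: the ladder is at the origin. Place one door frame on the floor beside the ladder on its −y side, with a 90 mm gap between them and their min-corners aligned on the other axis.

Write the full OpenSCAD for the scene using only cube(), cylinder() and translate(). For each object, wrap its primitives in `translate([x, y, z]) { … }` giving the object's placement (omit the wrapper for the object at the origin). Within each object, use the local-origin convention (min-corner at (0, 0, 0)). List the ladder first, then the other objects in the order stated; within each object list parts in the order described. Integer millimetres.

cube([45, 47, 1184]);
translate([353, 0, 0]) cube([45, 47, 1184]);
translate([45, 0, 234]) cube([308, 47, 29]);
translate([45, 0, 476]) cube([308, 47, 29]);
translate([45, 0, 718]) cube([308, 47, 29]);
translate([45, 0, 960]) cube([308, 47, 29]);
translate([0, -254, 0]) {
  cube([56, 164, 2028]);
  translate([986, 0, 0]) cube([56, 164, 2028]);
  translate([0, 0, 2028]) cube([1042, 164, 45]);
}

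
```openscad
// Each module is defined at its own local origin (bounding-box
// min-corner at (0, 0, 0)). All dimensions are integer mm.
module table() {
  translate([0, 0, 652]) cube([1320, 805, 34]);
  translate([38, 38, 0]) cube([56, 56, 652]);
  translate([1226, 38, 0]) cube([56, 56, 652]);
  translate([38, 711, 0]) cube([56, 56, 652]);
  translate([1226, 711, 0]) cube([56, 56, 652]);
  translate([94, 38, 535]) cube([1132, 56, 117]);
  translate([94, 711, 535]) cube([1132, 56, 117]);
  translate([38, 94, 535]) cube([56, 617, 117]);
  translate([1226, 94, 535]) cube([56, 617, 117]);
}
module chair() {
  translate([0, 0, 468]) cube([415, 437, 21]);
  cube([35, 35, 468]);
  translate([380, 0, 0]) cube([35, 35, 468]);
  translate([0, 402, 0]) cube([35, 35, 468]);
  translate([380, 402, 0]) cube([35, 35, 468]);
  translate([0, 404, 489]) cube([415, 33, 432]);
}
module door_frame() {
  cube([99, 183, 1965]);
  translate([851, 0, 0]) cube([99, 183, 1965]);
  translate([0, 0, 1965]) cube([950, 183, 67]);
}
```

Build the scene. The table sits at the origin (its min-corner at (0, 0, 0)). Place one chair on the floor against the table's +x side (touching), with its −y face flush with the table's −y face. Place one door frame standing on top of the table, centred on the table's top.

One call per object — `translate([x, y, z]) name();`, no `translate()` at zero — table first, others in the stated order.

table();
translate([1320, 0, 0]) chair();
translate([185, 311, 686]) door_frame();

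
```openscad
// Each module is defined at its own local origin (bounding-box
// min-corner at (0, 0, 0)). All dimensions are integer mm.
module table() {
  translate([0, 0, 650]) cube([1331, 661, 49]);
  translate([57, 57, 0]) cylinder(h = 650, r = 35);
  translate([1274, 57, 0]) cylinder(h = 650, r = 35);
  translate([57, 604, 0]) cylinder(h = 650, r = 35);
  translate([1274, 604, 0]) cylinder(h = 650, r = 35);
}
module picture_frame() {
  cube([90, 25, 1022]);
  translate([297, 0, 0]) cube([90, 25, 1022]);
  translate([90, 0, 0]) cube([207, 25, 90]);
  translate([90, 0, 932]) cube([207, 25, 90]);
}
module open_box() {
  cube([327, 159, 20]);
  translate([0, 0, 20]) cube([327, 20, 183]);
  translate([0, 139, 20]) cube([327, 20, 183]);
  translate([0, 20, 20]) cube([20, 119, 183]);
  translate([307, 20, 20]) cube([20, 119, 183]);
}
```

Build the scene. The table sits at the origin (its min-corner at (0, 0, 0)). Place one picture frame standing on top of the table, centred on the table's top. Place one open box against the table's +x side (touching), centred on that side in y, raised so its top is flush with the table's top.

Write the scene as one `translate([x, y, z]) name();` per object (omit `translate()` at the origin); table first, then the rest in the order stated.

table();
translate([472, 318, 699]) picture_frame();
translate([1331, 251, 496]) open_box();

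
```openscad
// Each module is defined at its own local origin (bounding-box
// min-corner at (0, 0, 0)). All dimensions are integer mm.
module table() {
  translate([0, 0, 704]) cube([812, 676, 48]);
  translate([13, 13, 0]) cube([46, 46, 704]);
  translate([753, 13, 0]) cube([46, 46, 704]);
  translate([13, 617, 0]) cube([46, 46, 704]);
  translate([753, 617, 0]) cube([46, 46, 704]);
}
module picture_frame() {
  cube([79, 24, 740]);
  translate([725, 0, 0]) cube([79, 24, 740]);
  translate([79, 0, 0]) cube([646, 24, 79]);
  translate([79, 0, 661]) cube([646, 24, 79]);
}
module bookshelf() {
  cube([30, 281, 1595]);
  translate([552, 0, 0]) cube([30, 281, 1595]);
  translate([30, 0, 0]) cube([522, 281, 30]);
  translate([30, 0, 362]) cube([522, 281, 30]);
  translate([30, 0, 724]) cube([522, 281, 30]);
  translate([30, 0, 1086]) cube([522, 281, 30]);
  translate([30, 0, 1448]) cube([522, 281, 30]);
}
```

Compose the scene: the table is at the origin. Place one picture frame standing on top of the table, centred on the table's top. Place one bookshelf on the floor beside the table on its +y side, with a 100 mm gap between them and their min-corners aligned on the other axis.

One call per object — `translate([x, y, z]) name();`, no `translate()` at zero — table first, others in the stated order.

table();
translate([4, 326, 752]) picture_frame();
translate([0, 776, 0]) bookshelf();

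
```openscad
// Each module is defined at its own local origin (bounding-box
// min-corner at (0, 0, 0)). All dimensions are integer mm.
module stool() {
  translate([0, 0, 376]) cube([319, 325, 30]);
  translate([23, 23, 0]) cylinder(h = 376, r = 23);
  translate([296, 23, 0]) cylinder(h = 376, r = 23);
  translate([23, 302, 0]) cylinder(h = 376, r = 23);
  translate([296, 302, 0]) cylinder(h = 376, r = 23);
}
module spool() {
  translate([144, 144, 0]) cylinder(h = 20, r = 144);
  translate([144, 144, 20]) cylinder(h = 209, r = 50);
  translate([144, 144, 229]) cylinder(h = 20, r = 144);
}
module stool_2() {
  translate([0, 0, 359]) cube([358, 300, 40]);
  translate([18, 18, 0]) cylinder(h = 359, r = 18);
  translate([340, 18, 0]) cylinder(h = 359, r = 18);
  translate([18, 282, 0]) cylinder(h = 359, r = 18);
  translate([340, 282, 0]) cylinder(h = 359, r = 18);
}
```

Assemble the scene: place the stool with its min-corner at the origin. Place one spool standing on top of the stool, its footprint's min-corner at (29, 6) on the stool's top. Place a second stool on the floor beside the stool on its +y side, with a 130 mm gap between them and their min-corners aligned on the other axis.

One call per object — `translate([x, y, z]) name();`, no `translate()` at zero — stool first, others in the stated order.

stool();
translate([29, 6, 406]) spool();
translate([0, 455, 0]) stool_2();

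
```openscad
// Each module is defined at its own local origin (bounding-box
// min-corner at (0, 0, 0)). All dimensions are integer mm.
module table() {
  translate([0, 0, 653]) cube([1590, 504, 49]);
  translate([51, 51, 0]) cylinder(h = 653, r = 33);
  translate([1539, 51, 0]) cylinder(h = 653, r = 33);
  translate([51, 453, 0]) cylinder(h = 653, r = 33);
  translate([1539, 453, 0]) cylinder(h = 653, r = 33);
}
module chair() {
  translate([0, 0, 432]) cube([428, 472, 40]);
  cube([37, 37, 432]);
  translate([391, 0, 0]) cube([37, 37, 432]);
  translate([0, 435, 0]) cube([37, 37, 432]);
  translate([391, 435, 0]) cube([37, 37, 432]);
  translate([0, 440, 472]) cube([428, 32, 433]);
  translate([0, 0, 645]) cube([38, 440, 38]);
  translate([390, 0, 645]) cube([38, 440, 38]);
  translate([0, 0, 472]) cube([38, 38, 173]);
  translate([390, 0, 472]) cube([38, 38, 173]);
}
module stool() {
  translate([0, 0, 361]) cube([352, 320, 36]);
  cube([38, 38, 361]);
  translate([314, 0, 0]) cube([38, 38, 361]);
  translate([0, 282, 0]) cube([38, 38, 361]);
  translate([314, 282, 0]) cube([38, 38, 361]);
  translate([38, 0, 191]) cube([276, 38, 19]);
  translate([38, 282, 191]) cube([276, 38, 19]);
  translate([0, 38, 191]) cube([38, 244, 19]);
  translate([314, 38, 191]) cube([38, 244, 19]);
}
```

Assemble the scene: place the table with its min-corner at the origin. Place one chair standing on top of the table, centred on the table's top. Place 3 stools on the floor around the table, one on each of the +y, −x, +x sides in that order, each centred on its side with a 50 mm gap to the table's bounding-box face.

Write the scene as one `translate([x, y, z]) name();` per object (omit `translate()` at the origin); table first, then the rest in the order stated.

table();
translate([581, 16, 702]) chair();
translate([619, 554, 0]) stool();
translate([-402, 92, 0]) stool();
translate([1640, 92, 0]) stool();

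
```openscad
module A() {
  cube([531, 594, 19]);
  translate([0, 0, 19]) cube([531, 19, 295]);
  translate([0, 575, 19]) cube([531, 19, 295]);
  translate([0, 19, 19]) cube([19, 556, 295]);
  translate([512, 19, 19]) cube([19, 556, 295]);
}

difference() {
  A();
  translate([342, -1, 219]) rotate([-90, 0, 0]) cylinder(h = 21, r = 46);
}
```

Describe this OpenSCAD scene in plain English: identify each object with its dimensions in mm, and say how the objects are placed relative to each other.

A is an open-topped rectangular box: outside dimensions 531×594×314 mm, with a uniform wall and base thickness of 19 mm. The base is a full 531×594 slab on the floor; four walls sit on top of the base. The front and back walls (the −y and +y sides) span the full width; the two side walls fit between them.

The open box has a circular hole of radius 46 mm through its front wall, centred at (x = 342, z = 219).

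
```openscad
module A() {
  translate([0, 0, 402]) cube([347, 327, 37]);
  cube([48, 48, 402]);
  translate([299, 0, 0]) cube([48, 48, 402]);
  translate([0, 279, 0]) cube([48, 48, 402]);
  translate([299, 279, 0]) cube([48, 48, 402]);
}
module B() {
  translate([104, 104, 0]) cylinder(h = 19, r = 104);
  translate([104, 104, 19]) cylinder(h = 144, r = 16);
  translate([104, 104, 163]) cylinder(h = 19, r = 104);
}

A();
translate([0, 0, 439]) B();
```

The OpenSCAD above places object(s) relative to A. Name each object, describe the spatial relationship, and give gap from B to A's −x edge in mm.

The spool's min-x is at 0; the stool's min-x is 0; gap = 0 mm.

A is a stool. B is a spool. The spool is on top of the stool. The gap from the spool to the stool's −x edge is 0 mm.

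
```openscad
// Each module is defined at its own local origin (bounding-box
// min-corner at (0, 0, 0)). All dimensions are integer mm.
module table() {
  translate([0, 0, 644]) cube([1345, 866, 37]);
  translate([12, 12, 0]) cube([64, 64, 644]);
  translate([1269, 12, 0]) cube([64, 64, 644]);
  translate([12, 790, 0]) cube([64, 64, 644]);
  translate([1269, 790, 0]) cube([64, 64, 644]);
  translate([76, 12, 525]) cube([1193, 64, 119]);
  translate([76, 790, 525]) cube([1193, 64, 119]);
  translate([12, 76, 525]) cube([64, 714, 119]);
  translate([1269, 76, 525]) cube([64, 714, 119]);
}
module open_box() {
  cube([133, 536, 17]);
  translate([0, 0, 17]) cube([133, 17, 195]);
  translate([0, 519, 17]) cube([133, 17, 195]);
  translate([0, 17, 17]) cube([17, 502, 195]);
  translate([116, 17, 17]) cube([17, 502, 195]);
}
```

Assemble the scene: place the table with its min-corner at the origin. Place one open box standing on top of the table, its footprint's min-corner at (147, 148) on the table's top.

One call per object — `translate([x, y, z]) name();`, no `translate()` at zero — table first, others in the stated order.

table();
translate([147, 148, 681]) open_box();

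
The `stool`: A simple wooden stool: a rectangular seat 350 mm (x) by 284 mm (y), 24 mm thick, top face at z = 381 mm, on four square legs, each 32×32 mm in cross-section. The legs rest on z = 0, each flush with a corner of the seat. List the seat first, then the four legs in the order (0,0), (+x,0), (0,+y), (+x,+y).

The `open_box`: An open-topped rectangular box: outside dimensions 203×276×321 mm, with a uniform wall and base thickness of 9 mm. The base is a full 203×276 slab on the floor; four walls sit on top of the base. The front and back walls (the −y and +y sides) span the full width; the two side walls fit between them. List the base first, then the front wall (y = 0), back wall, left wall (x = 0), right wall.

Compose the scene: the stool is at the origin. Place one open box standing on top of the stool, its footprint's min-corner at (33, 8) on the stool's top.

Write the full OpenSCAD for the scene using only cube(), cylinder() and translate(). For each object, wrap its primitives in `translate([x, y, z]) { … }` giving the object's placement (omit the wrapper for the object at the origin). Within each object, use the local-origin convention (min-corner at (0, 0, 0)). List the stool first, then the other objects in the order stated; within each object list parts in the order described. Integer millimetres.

translate([0, 0, 357]) cube([350, 284, 24]);
cube([32, 32, 357]);
translate([318, 0, 0]) cube([32, 32, 357]);
translate([0, 252, 0]) cube([32, 32, 357]);
translate([318, 252, 0]) cube([32, 32, 357]);
translate([33, 8, 381]) {
  cube([203, 276, 9]);
  translate([0, 0, 9]) cube([203, 9, 312]);
  translate([0, 267, 9]) cube([203, 9, 312]);
  translate([0, 9, 9]) cube([9, 258, 312]);
  translate([194, 9, 9]) cube([9, 258, 312]);
}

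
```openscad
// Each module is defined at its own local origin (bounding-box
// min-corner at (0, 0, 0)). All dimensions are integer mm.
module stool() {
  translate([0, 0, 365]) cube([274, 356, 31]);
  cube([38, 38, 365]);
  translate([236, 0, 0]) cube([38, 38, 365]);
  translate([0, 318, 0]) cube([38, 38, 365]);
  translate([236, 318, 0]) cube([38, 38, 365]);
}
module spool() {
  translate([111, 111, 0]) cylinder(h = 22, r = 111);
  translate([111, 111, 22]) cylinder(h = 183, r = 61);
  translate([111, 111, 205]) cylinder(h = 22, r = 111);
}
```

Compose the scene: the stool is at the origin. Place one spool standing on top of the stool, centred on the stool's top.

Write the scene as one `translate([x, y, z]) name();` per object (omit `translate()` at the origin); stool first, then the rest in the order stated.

stool();
translate([26, 67, 396]) spool();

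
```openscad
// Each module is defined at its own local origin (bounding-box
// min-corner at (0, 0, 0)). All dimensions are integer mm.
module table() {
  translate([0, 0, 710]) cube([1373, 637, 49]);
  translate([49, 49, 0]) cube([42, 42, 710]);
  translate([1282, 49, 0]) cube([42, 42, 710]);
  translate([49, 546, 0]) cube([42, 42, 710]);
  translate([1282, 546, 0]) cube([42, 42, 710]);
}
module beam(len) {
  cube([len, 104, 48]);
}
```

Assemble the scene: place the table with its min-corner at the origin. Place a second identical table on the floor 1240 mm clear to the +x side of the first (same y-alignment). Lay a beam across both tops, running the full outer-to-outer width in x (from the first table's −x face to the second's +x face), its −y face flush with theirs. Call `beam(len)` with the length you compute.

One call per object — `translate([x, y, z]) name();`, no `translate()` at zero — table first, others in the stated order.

table();
translate([2613, 0, 0]) table();
translate([0, 0, 759]) beam(3986);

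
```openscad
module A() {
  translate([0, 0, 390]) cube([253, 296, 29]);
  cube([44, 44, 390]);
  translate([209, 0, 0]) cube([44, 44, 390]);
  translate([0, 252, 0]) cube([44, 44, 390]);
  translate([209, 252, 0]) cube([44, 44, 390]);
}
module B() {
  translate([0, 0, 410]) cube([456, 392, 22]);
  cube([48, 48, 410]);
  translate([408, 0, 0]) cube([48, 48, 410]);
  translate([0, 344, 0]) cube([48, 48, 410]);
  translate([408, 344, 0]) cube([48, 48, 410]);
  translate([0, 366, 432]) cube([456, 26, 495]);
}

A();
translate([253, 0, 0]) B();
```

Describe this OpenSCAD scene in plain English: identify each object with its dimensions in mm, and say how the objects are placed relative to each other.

A is a four-legged stool. The seat is a 253×296×29 mm slab whose top surface is at z = 419 mm; four square legs, each 44×44 mm in cross-section, run from the floor (z = 0) to the underside of the seat, each flush with a corner of the seat.

B is a chair. The seat is a 456×392×22 mm slab with its top at z = 432 mm, on four 48×48 mm corner legs (flush with the seat edges, standing on z = 0). A flat backrest 26 mm thick, 495 mm tall, spans the full seat width and rises from the seat top along its +y edge, rear face flush with the rear of the seat.

The chair is against the stool's +x side, with their −y faces flush.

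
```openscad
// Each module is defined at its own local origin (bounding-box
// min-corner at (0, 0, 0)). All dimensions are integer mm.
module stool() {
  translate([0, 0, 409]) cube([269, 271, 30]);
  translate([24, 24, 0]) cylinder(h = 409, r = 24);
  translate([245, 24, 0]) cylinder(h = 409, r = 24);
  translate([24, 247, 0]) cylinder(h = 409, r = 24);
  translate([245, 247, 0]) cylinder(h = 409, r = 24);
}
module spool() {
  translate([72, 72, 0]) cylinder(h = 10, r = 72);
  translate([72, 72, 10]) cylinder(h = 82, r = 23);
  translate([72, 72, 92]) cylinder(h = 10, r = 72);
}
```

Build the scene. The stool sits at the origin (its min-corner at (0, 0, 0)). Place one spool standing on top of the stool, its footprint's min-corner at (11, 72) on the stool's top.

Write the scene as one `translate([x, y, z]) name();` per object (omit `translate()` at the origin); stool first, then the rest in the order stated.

stool();
translate([11, 72, 439]) spool();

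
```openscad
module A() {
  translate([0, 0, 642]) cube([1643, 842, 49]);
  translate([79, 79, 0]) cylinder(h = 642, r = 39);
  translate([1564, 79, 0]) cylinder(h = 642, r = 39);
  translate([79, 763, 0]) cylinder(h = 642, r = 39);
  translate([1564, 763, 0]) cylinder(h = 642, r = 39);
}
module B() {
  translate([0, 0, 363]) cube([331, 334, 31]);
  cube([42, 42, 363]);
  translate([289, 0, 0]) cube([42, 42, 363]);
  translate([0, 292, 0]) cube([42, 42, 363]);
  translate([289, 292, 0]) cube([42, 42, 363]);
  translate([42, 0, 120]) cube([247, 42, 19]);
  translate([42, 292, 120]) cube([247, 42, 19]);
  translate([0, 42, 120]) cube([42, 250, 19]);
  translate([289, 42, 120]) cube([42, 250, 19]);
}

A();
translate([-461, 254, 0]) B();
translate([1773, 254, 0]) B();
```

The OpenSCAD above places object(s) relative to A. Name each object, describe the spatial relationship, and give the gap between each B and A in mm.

Each stool's nearest face is 130 mm from the table's bounding box.

A is a table. B is a stool. Two stools sit around the table at the −x, +x sides. The gap between each stool and the table is 130 mm.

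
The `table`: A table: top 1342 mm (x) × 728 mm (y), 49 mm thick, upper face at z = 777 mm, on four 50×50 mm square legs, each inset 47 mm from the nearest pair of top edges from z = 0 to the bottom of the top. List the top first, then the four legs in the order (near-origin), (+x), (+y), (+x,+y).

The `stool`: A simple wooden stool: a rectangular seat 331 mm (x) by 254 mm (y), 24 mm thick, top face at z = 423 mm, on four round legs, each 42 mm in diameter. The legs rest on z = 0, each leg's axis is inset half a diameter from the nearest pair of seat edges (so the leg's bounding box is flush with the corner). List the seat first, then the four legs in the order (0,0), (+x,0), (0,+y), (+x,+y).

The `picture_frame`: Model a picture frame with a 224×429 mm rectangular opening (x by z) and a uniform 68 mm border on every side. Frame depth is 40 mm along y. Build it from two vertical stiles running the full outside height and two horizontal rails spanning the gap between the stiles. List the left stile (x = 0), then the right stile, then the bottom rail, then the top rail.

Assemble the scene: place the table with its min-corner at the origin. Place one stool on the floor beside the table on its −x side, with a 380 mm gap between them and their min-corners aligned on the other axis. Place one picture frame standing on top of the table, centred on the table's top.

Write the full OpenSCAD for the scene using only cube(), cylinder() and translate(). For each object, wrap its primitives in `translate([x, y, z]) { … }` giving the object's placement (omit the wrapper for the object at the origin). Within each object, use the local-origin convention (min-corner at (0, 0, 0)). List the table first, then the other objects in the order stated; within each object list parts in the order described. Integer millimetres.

translate([0, 0, 728]) cube([1342, 728, 49]);
translate([47, 47, 0]) cube([50, 50, 728]);
translate([1245, 47, 0]) cube([50, 50, 728]);
translate([47, 631, 0]) cube([50, 50, 728]);
translate([1245, 631, 0]) cube([50, 50, 728]);
translate([-711, 0, 0]) {
  translate([0, 0, 399]) cube([331, 254, 24]);
  translate([21, 21, 0]) cylinder(h = 399, r = 21);
  translate([310, 21, 0]) cylinder(h = 399, r = 21);
  translate([21, 233, 0]) cylinder(h = 399, r = 21);
  translate([310, 233, 0]) cylinder(h = 399, r = 21);
}
translate([491, 344, 777]) {
  cube([68, 40, 565]);
  translate([292, 0, 0]) cube([68, 40, 565]);
  translate([68, 0, 0]) cube([224, 40, 68]);
  translate([68, 0, 497]) cube([224, 40, 68]);
}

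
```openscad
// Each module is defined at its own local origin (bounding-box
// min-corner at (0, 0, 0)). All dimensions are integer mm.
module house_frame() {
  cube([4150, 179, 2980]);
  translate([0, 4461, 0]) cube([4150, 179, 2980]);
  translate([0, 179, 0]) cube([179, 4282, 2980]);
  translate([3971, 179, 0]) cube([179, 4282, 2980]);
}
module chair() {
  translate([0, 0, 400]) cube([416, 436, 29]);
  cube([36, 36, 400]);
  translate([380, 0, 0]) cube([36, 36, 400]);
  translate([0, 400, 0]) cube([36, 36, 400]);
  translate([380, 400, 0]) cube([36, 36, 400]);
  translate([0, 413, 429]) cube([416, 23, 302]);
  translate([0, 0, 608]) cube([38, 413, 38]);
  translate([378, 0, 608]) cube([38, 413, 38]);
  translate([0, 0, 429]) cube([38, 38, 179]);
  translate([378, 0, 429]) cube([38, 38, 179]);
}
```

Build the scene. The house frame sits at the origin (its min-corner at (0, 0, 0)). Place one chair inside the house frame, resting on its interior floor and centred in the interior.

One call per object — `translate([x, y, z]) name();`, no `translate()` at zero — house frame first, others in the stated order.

house_frame();
translate([1867, 2102, 0]) chair();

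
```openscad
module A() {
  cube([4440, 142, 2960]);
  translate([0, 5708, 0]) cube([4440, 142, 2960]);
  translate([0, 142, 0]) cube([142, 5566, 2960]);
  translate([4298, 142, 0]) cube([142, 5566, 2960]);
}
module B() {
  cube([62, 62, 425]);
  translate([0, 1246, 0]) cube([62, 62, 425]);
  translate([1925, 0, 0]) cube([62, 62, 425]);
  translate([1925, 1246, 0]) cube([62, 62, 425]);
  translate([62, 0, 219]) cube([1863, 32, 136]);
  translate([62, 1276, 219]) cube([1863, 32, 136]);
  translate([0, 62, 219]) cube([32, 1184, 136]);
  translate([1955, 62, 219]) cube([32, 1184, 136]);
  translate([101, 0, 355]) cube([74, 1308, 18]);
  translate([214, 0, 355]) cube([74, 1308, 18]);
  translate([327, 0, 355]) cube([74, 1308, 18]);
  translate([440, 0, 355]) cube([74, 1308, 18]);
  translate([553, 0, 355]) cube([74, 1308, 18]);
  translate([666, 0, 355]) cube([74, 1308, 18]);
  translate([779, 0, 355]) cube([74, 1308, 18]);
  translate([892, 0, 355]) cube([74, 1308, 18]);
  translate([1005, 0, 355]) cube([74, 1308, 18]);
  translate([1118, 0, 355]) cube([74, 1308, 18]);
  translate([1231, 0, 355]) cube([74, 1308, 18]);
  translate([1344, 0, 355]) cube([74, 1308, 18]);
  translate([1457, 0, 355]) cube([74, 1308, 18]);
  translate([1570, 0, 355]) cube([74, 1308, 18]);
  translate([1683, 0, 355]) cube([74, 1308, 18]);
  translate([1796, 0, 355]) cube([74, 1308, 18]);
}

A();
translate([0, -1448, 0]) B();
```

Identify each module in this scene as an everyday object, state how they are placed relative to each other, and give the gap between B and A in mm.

The bed frame's nearest face is 140 mm from the house frame's −y face.

A is a house frame. B is a bed frame. The bed frame is on the floor beside the house frame on its −y side. The gap between the bed frame and the house frame is 140 mm.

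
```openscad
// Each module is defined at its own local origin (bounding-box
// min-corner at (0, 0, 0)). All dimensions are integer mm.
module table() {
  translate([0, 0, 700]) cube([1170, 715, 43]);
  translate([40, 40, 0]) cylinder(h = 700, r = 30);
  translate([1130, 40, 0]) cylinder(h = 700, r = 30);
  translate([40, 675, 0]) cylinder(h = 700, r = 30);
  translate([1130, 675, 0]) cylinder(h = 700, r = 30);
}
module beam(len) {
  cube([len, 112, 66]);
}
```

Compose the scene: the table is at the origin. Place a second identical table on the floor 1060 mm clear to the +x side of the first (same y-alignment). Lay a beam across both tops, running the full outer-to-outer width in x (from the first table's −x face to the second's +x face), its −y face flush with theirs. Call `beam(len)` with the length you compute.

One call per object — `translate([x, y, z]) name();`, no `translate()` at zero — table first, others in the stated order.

table();
translate([2230, 0, 0]) table();
translate([0, 0, 743]) beam(3400);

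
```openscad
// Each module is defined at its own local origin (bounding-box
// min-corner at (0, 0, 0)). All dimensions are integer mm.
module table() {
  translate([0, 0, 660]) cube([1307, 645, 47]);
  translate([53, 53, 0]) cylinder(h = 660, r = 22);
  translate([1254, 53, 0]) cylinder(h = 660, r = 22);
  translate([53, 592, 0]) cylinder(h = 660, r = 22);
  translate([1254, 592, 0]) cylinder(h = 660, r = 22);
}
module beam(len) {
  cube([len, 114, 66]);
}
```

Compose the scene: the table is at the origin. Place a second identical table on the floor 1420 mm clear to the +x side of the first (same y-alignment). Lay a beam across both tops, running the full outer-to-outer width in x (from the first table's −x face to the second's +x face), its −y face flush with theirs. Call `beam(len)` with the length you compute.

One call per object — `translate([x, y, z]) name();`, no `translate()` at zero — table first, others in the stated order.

table();
translate([2727, 0, 0]) table();
translate([0, 0, 707]) beam(4034);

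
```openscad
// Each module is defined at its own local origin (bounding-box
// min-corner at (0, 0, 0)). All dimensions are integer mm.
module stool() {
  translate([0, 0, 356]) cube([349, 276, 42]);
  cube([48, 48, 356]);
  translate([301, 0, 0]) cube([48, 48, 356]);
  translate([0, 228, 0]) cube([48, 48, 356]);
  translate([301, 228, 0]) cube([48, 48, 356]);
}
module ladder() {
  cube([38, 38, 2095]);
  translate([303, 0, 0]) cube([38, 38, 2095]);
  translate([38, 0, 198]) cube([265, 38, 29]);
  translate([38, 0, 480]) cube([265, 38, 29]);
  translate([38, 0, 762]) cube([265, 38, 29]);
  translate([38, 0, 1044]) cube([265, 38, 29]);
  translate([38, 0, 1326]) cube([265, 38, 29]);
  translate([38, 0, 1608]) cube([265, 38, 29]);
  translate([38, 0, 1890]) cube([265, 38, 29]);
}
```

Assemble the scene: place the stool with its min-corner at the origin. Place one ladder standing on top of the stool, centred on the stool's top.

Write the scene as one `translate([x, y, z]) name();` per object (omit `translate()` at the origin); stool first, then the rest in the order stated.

stool();
translate([4, 119, 398]) ladder();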